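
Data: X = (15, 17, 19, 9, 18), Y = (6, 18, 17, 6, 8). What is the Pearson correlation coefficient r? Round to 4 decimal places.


r = sum((xi-xbar)(yi-ybar)) / sqrt(sum((xi-xbar)^2) * sum((yi-ybar)^2))
n = 5, xbar = 78/5 = 15.6, ybar = 55/5 = 11
Sxy = sum((xi-xbar)(yi-ybar)) = 59
Sxx = sum((xi-xbar)^2) = 63.2
Syy = sum((yi-ybar)^2) = 144
sqrt(Sxx*Syy) ≈ 95.398113
r = Sxy / sqrt(Sxx*Syy) = 59 / 95.398113 ≈ 0.618461

0.6185


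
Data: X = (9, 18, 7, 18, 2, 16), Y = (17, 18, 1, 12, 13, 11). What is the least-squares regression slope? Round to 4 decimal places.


b = sum((xi-xbar)(yi-ybar)) / sum((xi-xbar)^2)
n = 6, xbar = 70/6 = 35/3 ≈ 11.666667, ybar = 72/6 = 12
Sxy = sum((xi-xbar)(yi-ybar)) = 62
Sxx = sum((xi-xbar)^2) = 664/3 ≈ 221.333333
b = Sxy / Sxx = 93/332 ≈ 0.280120

0.2801


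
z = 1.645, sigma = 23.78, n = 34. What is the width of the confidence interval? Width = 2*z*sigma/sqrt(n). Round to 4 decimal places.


width = 2*z*sigma/sqrt(n)
2*z*sigma = 2 * 1.645 * 23.78 = 78.2362
sqrt(34) ≈ 5.830952
width = 78.2362 / 5.830952 ≈ 13.417398

13.4174


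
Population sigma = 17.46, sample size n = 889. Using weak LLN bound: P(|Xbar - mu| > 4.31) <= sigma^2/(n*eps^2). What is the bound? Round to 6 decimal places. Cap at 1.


bound = min(1, sigma^2/(n*eps^2))
sigma^2 = 17.46^2 = 304.8516
n*eps^2 = 889 * 4.31^2 = 889 * 18.5761 = 16514.1529
sigma^2/(n*eps^2) = 304.8516 / 16514.1529 ≈ 0.01846002

0.018460


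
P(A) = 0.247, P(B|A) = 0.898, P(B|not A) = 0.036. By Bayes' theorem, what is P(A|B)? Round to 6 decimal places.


P(A|B) = P(B|A)*P(A) / P(B), P(B) = P(B|A)*P(A) + P(B|not A)*P(not A)
P(B|A)*P(A) = 0.898 * 0.247 = 0.221806
P(B|not A)*P(not A) = 0.036 * 0.753 = 0.027108
P(B) = 0.221806 + 0.027108 = 0.248914
P(A|B) = 0.221806 / 0.248914 ≈ 0.89109492

0.891095


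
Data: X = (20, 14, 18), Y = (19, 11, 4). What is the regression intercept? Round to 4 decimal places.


a = ybar - b*xbar, where b = sum((xi-xbar)(yi-ybar)) / sum((xi-xbar)^2)
n = 3, xbar = 52/3 ≈ 17.333333, ybar = 34/3 ≈ 11.333333
Sxy = sum((xi-xbar)(yi-ybar)) = 50/3 ≈ 16.666667
Sxx = sum((xi-xbar)^2) = 56/3 ≈ 18.666667
b = Sxy / Sxx = 25/28 ≈ 0.892857
a = 11.333333 - 0.892857 * 17.333333 = -29/7 ≈ -4.142857

-4.1429


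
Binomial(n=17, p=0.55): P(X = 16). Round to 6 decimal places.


P = C(n,k) * p^k * (1-p)^(n-k)
C(17,16) = 17
p^k = 0.55^16 ≈ 0.00007011372
(1-p)^(n-k) = 0.45^1 = 0.45
P = 17 * 0.00007011372 * 0.45 ≈ 0.000536

0.000536


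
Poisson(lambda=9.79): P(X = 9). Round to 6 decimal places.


P = e^(-lam) * lam^k / k!
e^(-9.79) ≈ 0.00005600890
lam^k = 9.79^9 ≈ 826122073.149129
k! = 9! = 362880
P = 0.00005600890 * 826122073.149129 / 362880 ≈ 0.127508

0.127508


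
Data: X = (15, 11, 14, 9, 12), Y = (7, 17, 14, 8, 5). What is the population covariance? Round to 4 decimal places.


Cov = (1/n)*sum((xi-xbar)(yi-ybar))
n = 5, xbar = 61/5 = 12.2, ybar = 51/5 = 10.2
sum((xi-xbar)(yi-ybar)) = -2.2
Cov = -2.2 / 5 = -0.44

-0.4400


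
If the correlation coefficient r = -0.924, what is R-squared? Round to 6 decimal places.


R^2 = r^2 = (-0.924)^2 = 0.853776

0.853776


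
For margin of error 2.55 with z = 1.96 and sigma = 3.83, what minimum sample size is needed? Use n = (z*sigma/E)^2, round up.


z*sigma/E = 1.96 * 3.83 / 2.55 = 18767/6375 ≈ 2.943843
(z*sigma/E)^2 ≈ 8.666212
round up: n = 9

9


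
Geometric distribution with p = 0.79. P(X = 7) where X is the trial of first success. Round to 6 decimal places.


P = (1-p)^(k-1) * p
(1-p)^(k-1) = 0.21^6 ≈ 0.00008576612
P = 0.00008576612 * 0.79 ≈ 0.00006775524

0.000068


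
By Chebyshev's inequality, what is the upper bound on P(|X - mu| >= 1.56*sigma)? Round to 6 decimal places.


P <= 1/k^2
k^2 = 1.56^2 = 2.4336
1/k^2 = 1 / 2.4336 = 625/1521 ≈ 0.41091387

0.410914


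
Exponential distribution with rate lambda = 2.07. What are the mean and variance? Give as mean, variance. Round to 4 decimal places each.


mean = 1/lam, var = 1/lam^2
mean = 1 / 2.07 = 100/207 ≈ 0.483092
lam^2 = 2.07^2 = 4.2849
var = 1 / 4.2849 ≈ 0.233378

0.4831, 0.2334


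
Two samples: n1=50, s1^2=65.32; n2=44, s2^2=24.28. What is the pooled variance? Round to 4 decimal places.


sp^2 = ((n1-1)*s1^2 + (n2-1)*s2^2)/(n1+n2-2)
(n1-1)*s1^2 = 49 * 65.32 = 3200.68
(n2-1)*s2^2 = 43 * 24.28 = 1044.04
numerator = 3200.68 + 1044.04 = 4244.72
n1+n2-2 = 92
sp^2 = 4244.72 / 92 = 53059/1150 ≈ 46.138261

46.1383


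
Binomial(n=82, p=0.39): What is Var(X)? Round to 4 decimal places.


Var = n*p*(1-p) = 82 * 0.39 * 0.61 = 19.5078

19.5078


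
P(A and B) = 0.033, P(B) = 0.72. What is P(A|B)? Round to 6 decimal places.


P(A|B) = P(A and B) / P(B) = 0.033 / 0.72 = 11/240 ≈ 0.04583333

0.045833


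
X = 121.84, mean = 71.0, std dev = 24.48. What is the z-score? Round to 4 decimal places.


z = (X - mu) / sigma
X - mu = 121.84 - 71.0 = 50.84
z = 50.84 / 24.48 = 1271/612 ≈ 2.076797

2.0768


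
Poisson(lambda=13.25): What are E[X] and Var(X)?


E[X] = Var(X) = lambda = 13.25

13.25, 13.25


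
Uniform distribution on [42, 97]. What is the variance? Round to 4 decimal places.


Var = (b-a)^2 / 12
(b-a)^2 = (97 - 42)^2 = 3025
Var = 3025/12 ≈ 252.083333

252.0833


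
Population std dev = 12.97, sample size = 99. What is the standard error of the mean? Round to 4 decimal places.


SE = sigma / sqrt(n)
sqrt(99) ≈ 9.949874
SE = 12.97 / 9.949874 ≈ 1.303534

1.3035


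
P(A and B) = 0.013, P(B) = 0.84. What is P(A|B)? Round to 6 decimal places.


P(A|B) = P(A and B) / P(B) = 0.013 / 0.84 = 13/840 ≈ 0.01547619

0.015476


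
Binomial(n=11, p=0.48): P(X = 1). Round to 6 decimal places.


P = C(n,k) * p^k * (1-p)^(n-k)
C(11,1) = 11
p^k = 0.48^1 = 0.48
(1-p)^(n-k) = 0.52^10 ≈ 0.001445551
P = 11 * 0.48 * 0.001445551 ≈ 0.007633

0.007633


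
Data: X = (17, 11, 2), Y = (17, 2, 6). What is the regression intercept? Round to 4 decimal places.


a = ybar - b*xbar, where b = sum((xi-xbar)(yi-ybar)) / sum((xi-xbar)^2)
n = 3, xbar = 30/3 = 10, ybar = 25/3 ≈ 8.333333
Sxy = sum((xi-xbar)(yi-ybar)) = 73
Sxx = sum((xi-xbar)^2) = 114
b = Sxy / Sxx = 73/114 ≈ 0.640351
a = 8.333333 - 0.640351 * 10 = 110/57 ≈ 1.929825

1.9298


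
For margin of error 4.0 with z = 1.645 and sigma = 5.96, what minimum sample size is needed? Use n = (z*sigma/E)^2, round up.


z*sigma/E = 1.645 * 5.96 / 4.0 = 2.45105
(z*sigma/E)^2 ≈ 6.007646
round up: n = 7

7


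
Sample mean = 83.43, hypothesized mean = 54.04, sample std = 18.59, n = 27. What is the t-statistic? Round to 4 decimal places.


t = (xbar - mu0) / (s/sqrt(n))
xbar - mu0 = 83.43 - 54.04 = 29.39
sqrt(27) ≈ 5.19615242
s/sqrt(n) = 18.59 / 5.19615242 ≈ 3.57764717
t = 29.39 / 3.57764717 ≈ 8.214896

8.2149


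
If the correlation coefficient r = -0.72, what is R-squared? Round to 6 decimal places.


R^2 = r^2 = (-0.72)^2 = 0.5184

0.518400


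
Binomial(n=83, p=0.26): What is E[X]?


E[X] = n*p = 83 * 0.26 = 21.58

21.58


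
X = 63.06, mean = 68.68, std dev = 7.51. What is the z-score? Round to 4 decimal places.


z = (X - mu) / sigma
X - mu = 63.06 - 68.68 = -5.62
z = -5.62 / 7.51 = -562/751 ≈ -0.748336

-0.7483


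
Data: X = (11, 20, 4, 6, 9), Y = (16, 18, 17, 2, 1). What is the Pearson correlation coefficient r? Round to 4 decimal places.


r = sum((xi-xbar)(yi-ybar)) / sqrt(sum((xi-xbar)^2) * sum((yi-ybar)^2))
n = 5, xbar = 50/5 = 10, ybar = 54/5 = 10.8
Sxy = sum((xi-xbar)(yi-ybar)) = 85
Sxx = sum((xi-xbar)^2) = 154
Syy = sum((yi-ybar)^2) = 290.8
sqrt(Sxx*Syy) ≈ 211.620415
r = Sxy / sqrt(Sxx*Syy) = 85 / 211.620415 ≈ 0.401663

0.4017


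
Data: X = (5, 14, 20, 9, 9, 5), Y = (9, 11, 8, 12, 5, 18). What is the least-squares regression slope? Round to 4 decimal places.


b = sum((xi-xbar)(yi-ybar)) / sum((xi-xbar)^2)
n = 6, xbar = 62/6 = 31/3 ≈ 10.333333, ybar = 63/6 = 10.5
Sxy = sum((xi-xbar)(yi-ybar)) = -49
Sxx = sum((xi-xbar)^2) = 502/3 ≈ 167.333333
b = Sxy / Sxx = -147/502 ≈ -0.292829

-0.2928


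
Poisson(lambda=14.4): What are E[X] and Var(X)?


E[X] = Var(X) = lambda = 14.4

14.4, 14.4


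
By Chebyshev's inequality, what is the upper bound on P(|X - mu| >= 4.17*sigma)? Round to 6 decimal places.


P <= 1/k^2
k^2 = 4.17^2 = 17.3889
1/k^2 = 1 / 17.3889 ≈ 0.05750795

0.057508


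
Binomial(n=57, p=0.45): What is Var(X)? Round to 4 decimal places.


Var = n*p*(1-p) = 57 * 0.45 * 0.55 = 14.1075

14.1075


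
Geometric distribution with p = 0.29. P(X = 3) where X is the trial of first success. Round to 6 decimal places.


P = (1-p)^(k-1) * p
(1-p)^(k-1) = 0.71^2 = 0.5041
P = 0.5041 * 0.29 = 0.146189

0.146189


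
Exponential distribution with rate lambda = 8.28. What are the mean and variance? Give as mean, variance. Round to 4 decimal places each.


mean = 1/lam, var = 1/lam^2
mean = 1 / 8.28 = 25/207 ≈ 0.120773
lam^2 = 8.28^2 = 68.5584
var = 1 / 68.5584 ≈ 0.014586

0.1208, 0.0146


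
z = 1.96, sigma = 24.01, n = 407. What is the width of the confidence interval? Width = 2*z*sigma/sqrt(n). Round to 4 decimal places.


width = 2*z*sigma/sqrt(n)
2*z*sigma = 2 * 1.96 * 24.01 = 94.1192
sqrt(407) ≈ 20.174241
width = 94.1192 / 20.174241 ≈ 4.665316

4.6653


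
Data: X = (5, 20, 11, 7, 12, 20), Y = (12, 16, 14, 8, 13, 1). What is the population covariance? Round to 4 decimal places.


Cov = (1/n)*sum((xi-xbar)(yi-ybar))
n = 6, xbar = 75/6 = 12.5, ybar = 64/6 = 32/3 ≈ 10.666667
sum((xi-xbar)(yi-ybar)) = -34
Cov = -34 / 6 = -17/3 ≈ -5.666667

-5.6667


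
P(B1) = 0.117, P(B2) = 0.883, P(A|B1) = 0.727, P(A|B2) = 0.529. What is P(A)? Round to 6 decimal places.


P(A) = P(A|B1)*P(B1) + P(A|B2)*P(B2)
P(A|B1)*P(B1) = 0.727 * 0.117 = 0.085059
P(A|B2)*P(B2) = 0.529 * 0.883 = 0.467107
P(A) = 0.085059 + 0.467107 = 0.552166

0.552166


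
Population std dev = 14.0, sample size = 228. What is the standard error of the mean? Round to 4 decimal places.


SE = sigma / sqrt(n)
sqrt(228) ≈ 15.099669
SE = 14.0 / 15.099669 ≈ 0.927173

0.9272


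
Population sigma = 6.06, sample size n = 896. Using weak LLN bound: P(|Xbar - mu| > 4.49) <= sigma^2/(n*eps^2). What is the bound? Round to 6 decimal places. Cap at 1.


bound = min(1, sigma^2/(n*eps^2))
sigma^2 = 6.06^2 = 36.7236
n*eps^2 = 896 * 4.49^2 = 896 * 20.1601 = 18063.4496
sigma^2/(n*eps^2) = 36.7236 / 18063.4496 ≈ 0.00203303

0.002033


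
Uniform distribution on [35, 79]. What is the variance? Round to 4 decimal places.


Var = (b-a)^2 / 12
(b-a)^2 = (79 - 35)^2 = 1936
Var = 1936/12 ≈ 161.333333

161.3333


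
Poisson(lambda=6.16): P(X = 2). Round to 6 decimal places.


P = e^(-lam) * lam^k / k!
e^(-6.16) ≈ 0.002112253
lam^k = 6.16^2 = 37.9456
k! = 2! = 2
P = 0.002112253 * 37.9456 / 2 ≈ 0.040075

0.040075


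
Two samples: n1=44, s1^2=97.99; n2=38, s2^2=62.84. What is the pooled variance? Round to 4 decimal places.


sp^2 = ((n1-1)*s1^2 + (n2-1)*s2^2)/(n1+n2-2)
(n1-1)*s1^2 = 43 * 97.99 = 4213.57
(n2-1)*s2^2 = 37 * 62.84 = 2325.08
numerator = 4213.57 + 2325.08 = 6538.65
n1+n2-2 = 80
sp^2 = 6538.65 / 80 = 81.733125

81.7331


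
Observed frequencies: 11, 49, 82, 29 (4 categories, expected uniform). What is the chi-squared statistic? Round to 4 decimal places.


chi2 = sum((O-E)^2/E), E = total/4
total = 171, E = 171/4 = 42.75
(11 - 42.75)^2 / 42.75 = 1008.0625 / 42.75 = 16129/684 ≈ 23.580409
(49 - 42.75)^2 / 42.75 = 39.0625 / 42.75 = 625/684 ≈ 0.913743
(82 - 42.75)^2 / 42.75 = 1540.5625 / 42.75 = 24649/684 ≈ 36.036550
(29 - 42.75)^2 / 42.75 = 189.0625 / 42.75 = 3025/684 ≈ 4.422515
chi2 = 11107/171 ≈ 64.953216

64.9532


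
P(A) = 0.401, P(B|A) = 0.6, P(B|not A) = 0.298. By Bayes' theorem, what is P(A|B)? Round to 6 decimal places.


P(A|B) = P(B|A)*P(A) / P(B), P(B) = P(B|A)*P(A) + P(B|not A)*P(not A)
P(B|A)*P(A) = 0.6 * 0.401 = 0.2406
P(B|not A)*P(not A) = 0.298 * 0.599 = 0.178502
P(B) = 0.2406 + 0.178502 = 0.419102
P(A|B) = 0.2406 / 0.419102 ≈ 0.57408459

0.574085


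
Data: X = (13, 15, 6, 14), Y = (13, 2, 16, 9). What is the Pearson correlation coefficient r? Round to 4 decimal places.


r = sum((xi-xbar)(yi-ybar)) / sqrt(sum((xi-xbar)^2) * sum((yi-ybar)^2))
n = 4, xbar = 48/4 = 12, ybar = 40/4 = 10
Sxy = sum((xi-xbar)(yi-ybar)) = -59
Sxx = sum((xi-xbar)^2) = 50
Syy = sum((yi-ybar)^2) = 110
sqrt(Sxx*Syy) ≈ 74.161985
r = Sxy / sqrt(Sxx*Syy) = -59 / 74.161985 ≈ -0.795556

-0.7956


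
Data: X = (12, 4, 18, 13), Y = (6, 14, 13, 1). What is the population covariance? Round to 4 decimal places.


Cov = (1/n)*sum((xi-xbar)(yi-ybar))
n = 4, xbar = 47/4 = 11.75, ybar = 34/4 = 8.5
sum((xi-xbar)(yi-ybar)) = -24.5
Cov = -24.5 / 4 = -6.125

-6.1250


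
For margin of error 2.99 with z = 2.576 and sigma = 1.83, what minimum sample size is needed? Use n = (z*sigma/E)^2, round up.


z*sigma/E = 2.576 * 1.83 / 2.99 = 2562/1625 ≈ 1.576615
(z*sigma/E)^2 ≈ 2.485716
round up: n = 3

3


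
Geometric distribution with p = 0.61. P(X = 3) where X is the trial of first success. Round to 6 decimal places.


P = (1-p)^(k-1) * p
(1-p)^(k-1) = 0.39^2 = 0.1521
P = 0.1521 * 0.61 = 0.092781

0.092781


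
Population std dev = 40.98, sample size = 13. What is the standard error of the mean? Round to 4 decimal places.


SE = sigma / sqrt(n)
sqrt(13) ≈ 3.605551
SE = 40.98 / 3.605551 ≈ 11.365807

11.3658


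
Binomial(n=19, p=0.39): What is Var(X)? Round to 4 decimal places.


Var = n*p*(1-p) = 19 * 0.39 * 0.61 = 4.5201

4.5201


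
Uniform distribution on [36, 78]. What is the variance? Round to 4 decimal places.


Var = (b-a)^2 / 12
(b-a)^2 = (78 - 36)^2 = 1764
Var = 1764/12 = 147

147.0000


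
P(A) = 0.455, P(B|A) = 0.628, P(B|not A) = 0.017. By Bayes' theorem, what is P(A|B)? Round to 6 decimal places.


P(A|B) = P(B|A)*P(A) / P(B), P(B) = P(B|A)*P(A) + P(B|not A)*P(not A)
P(B|A)*P(A) = 0.628 * 0.455 = 0.28574
P(B|not A)*P(not A) = 0.017 * 0.545 = 0.009265
P(B) = 0.28574 + 0.009265 = 0.295005
P(A|B) = 0.28574 / 0.295005 ≈ 0.96859375

0.968594


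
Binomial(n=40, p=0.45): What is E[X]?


E[X] = n*p = 40 * 0.45 = 18

18


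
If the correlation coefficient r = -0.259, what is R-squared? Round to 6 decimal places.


R^2 = r^2 = (-0.259)^2 = 0.067081

0.067081


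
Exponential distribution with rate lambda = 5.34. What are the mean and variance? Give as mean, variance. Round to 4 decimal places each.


mean = 1/lam, var = 1/lam^2
mean = 1 / 5.34 = 50/267 ≈ 0.187266
lam^2 = 5.34^2 = 28.5156
var = 1 / 28.5156 ≈ 0.035069

0.1873, 0.0351


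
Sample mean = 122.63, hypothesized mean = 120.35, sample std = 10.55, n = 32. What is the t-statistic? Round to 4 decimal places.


t = (xbar - mu0) / (s/sqrt(n))
xbar - mu0 = 122.63 - 120.35 = 2.28
sqrt(32) ≈ 5.65685425
s/sqrt(n) = 10.55 / 5.65685425 ≈ 1.86499414
t = 2.28 / 1.86499414 ≈ 1.222524

1.2225


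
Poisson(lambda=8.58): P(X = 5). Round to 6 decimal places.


P = e^(-lam) * lam^k / k!
e^(-8.58) ≈ 0.0001878250
lam^k = 8.58^5 ≈ 46498.231914
k! = 5! = 120
P = 0.0001878250 * 46498.231914 / 120 ≈ 0.072779

0.072779


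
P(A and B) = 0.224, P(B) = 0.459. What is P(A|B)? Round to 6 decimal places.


P(A|B) = P(A and B) / P(B) = 0.224 / 0.459 = 224/459 ≈ 0.48801743

0.488017


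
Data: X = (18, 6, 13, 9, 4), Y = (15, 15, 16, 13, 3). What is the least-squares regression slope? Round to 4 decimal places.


b = sum((xi-xbar)(yi-ybar)) / sum((xi-xbar)^2)
n = 5, xbar = 50/5 = 10, ybar = 62/5 = 12.4
Sxy = sum((xi-xbar)(yi-ybar)) = 77
Sxx = sum((xi-xbar)^2) = 126
b = Sxy / Sxx = 11/18 ≈ 0.611111

0.6111


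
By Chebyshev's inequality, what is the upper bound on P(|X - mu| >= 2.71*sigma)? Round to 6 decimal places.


P <= 1/k^2
k^2 = 2.71^2 = 7.3441
1/k^2 = 1 / 7.3441 ≈ 0.13616372

0.136164


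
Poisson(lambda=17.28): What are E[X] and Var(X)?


E[X] = Var(X) = lambda = 17.28

17.28, 17.28


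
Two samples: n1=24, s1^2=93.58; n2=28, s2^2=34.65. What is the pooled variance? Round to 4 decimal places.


sp^2 = ((n1-1)*s1^2 + (n2-1)*s2^2)/(n1+n2-2)
(n1-1)*s1^2 = 23 * 93.58 = 2152.34
(n2-1)*s2^2 = 27 * 34.65 = 935.55
numerator = 2152.34 + 935.55 = 3087.89
n1+n2-2 = 50
sp^2 = 3087.89 / 50 = 61.7578

61.7578


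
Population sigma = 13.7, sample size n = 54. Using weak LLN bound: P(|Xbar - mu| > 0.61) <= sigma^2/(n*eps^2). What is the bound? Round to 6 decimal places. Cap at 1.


bound = min(1, sigma^2/(n*eps^2))
sigma^2 = 13.7^2 = 187.69
n*eps^2 = 54 * 0.61^2 = 54 * 0.3721 = 20.0934
sigma^2/(n*eps^2) = 187.69 / 20.0934 ≈ 9.34087810
this exceeds 1, so the bound is capped at 1

1.000000


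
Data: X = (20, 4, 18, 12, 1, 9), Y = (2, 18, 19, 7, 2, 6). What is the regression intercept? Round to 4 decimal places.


a = ybar - b*xbar, where b = sum((xi-xbar)(yi-ybar)) / sum((xi-xbar)^2)
n = 6, xbar = 64/6 = 32/3 ≈ 10.666667, ybar = 54/6 = 9
Sxy = sum((xi-xbar)(yi-ybar)) = 18
Sxx = sum((xi-xbar)^2) = 850/3 ≈ 283.333333
b = Sxy / Sxx = 27/425 ≈ 0.063529
a = 9 - 0.063529 * 10.666667 = 3537/425 ≈ 8.322353

8.3224


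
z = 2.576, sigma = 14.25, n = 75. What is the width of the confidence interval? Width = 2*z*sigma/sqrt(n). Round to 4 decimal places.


width = 2*z*sigma/sqrt(n)
2*z*sigma = 2 * 2.576 * 14.25 = 73.416
sqrt(75) ≈ 8.660254
width = 73.416 / 8.660254 ≈ 8.477349

8.4773


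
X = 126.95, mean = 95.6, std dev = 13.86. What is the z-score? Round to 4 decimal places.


z = (X - mu) / sigma
X - mu = 126.95 - 95.6 = 31.35
z = 31.35 / 13.86 = 95/42 ≈ 2.261905

2.2619


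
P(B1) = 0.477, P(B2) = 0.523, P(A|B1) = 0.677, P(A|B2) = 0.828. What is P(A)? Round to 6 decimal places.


P(A) = P(A|B1)*P(B1) + P(A|B2)*P(B2)
P(A|B1)*P(B1) = 0.677 * 0.477 = 0.322929
P(A|B2)*P(B2) = 0.828 * 0.523 = 0.433044
P(A) = 0.322929 + 0.433044 = 0.755973

0.755973


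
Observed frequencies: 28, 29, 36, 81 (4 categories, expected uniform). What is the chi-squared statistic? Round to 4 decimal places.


chi2 = sum((O-E)^2/E), E = total/4
total = 174, E = 174/4 = 43.5
(28 - 43.5)^2 / 43.5 = 240.25 / 43.5 = 961/174 ≈ 5.522989
(29 - 43.5)^2 / 43.5 = 210.25 / 43.5 = 29/6 ≈ 4.833333
(36 - 43.5)^2 / 43.5 = 56.25 / 43.5 = 75/58 ≈ 1.293103
(81 - 43.5)^2 / 43.5 = 1406.25 / 43.5 = 1875/58 ≈ 32.327586
chi2 = 3826/87 ≈ 43.977011

43.9770


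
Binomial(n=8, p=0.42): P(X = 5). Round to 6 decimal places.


P = C(n,k) * p^k * (1-p)^(n-k)
C(8,5) = 56
p^k = 0.42^5 ≈ 0.01306912
(1-p)^(n-k) = 0.58^3 = 0.195112
P = 56 * 0.01306912 * 0.195112 ≈ 0.142797

0.142797


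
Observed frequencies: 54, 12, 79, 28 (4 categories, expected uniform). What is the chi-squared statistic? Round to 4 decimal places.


chi2 = sum((O-E)^2/E), E = total/4
total = 173, E = 173/4 = 43.25
(54 - 43.25)^2 / 43.25 = 115.5625 / 43.25 = 1849/692 ≈ 2.671965
(12 - 43.25)^2 / 43.25 = 976.5625 / 43.25 = 15625/692 ≈ 22.579480
(79 - 43.25)^2 / 43.25 = 1278.0625 / 43.25 = 20449/692 ≈ 29.550578
(28 - 43.25)^2 / 43.25 = 232.5625 / 43.25 = 3721/692 ≈ 5.377168
chi2 = 10411/173 ≈ 60.179191

60.1792


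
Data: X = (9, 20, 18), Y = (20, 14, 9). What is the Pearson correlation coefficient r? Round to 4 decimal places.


r = sum((xi-xbar)(yi-ybar)) / sqrt(sum((xi-xbar)^2) * sum((yi-ybar)^2))
n = 3, xbar = 47/3 ≈ 15.666667, ybar = 43/3 ≈ 14.333333
Sxy = sum((xi-xbar)(yi-ybar)) = -155/3 ≈ -51.666667
Sxx = sum((xi-xbar)^2) = 206/3 ≈ 68.666667
Syy = sum((yi-ybar)^2) = 182/3 ≈ 60.666667
sqrt(Sxx*Syy) ≈ 64.542837
r = Sxy / sqrt(Sxx*Syy) = -51.666667 / 64.542837 ≈ -0.800502

-0.8005


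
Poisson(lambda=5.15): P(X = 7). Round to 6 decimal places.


P = e^(-lam) * lam^k / k!
e^(-5.15) ≈ 0.005799405
lam^k = 5.15^7 ≈ 96083.895736
k! = 7! = 5040
P = 0.005799405 * 96083.895736 / 5040 ≈ 0.110561

0.110561


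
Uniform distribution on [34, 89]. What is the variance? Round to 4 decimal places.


Var = (b-a)^2 / 12
(b-a)^2 = (89 - 34)^2 = 3025
Var = 3025/12 ≈ 252.083333

252.0833


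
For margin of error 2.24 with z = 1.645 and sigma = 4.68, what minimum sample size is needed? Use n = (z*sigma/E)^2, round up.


z*sigma/E = 1.645 * 4.68 / 2.24 = 3.436875
(z*sigma/E)^2 ≈ 11.812110
round up: n = 12

12


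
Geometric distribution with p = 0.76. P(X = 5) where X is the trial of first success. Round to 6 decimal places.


P = (1-p)^(k-1) * p
(1-p)^(k-1) = 0.24^4 = 0.00331776
P = 0.00331776 * 0.76 ≈ 0.002521498

0.002521


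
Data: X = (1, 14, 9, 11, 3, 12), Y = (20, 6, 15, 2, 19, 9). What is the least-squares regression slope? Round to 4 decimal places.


b = sum((xi-xbar)(yi-ybar)) / sum((xi-xbar)^2)
n = 6, xbar = 50/6 = 25/3 ≈ 8.333333, ybar = 71/6 ≈ 11.833333
Sxy = sum((xi-xbar)(yi-ybar)) = -497/3 ≈ -165.666667
Sxx = sum((xi-xbar)^2) = 406/3 ≈ 135.333333
b = Sxy / Sxx = -71/58 ≈ -1.224138

-1.2241


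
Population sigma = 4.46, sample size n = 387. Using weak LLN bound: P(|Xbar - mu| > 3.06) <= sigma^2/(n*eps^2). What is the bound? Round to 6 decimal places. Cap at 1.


bound = min(1, sigma^2/(n*eps^2))
sigma^2 = 4.46^2 = 19.8916
n*eps^2 = 387 * 3.06^2 = 387 * 9.3636 = 3623.7132
sigma^2/(n*eps^2) = 19.8916 / 3623.7132 ≈ 0.00548929

0.005489


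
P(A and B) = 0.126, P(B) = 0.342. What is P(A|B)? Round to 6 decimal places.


P(A|B) = P(A and B) / P(B) = 0.126 / 0.342 = 7/19 ≈ 0.36842105

0.368421


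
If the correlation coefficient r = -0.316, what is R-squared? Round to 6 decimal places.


R^2 = r^2 = (-0.316)^2 = 0.099856

0.099856


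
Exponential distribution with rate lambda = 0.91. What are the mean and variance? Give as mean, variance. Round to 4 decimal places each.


mean = 1/lam, var = 1/lam^2
mean = 1 / 0.91 = 100/91 ≈ 1.098901
lam^2 = 0.91^2 = 0.8281
var = 1 / 0.8281 = 10000/8281 ≈ 1.207584

1.0989, 1.2076


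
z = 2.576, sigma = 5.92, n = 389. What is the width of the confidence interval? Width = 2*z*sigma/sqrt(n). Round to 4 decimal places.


width = 2*z*sigma/sqrt(n)
2*z*sigma = 2 * 2.576 * 5.92 = 30.49984
sqrt(389) ≈ 19.723083
width = 30.49984 / 19.723083 ≈ 1.546403

1.5464


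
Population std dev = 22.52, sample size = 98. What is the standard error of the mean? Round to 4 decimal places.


SE = sigma / sqrt(n)
sqrt(98) ≈ 9.899495
SE = 22.52 / 9.899495 ≈ 2.274864

2.2749


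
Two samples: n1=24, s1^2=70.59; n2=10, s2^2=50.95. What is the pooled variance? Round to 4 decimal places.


sp^2 = ((n1-1)*s1^2 + (n2-1)*s2^2)/(n1+n2-2)
(n1-1)*s1^2 = 23 * 70.59 = 1623.57
(n2-1)*s2^2 = 9 * 50.95 = 458.55
numerator = 1623.57 + 458.55 = 2082.12
n1+n2-2 = 32
sp^2 = 2082.12 / 32 = 65.06625

65.0663


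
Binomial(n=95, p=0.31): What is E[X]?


E[X] = n*p = 95 * 0.31 = 29.45

29.45


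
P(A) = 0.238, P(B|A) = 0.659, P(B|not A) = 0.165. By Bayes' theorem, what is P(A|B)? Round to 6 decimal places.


P(A|B) = P(B|A)*P(A) / P(B), P(B) = P(B|A)*P(A) + P(B|not A)*P(not A)
P(B|A)*P(A) = 0.659 * 0.238 = 0.156842
P(B|not A)*P(not A) = 0.165 * 0.762 = 0.12573
P(B) = 0.156842 + 0.12573 = 0.282572
P(A|B) = 0.156842 / 0.282572 ≈ 0.55505146

0.555051


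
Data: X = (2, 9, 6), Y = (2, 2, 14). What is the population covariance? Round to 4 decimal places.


Cov = (1/n)*sum((xi-xbar)(yi-ybar))
n = 3, xbar = 17/3 ≈ 5.666667, ybar = 18/3 = 6
sum((xi-xbar)(yi-ybar)) = 4
Cov = 4 / 3 = 4/3 ≈ 1.333333

1.3333


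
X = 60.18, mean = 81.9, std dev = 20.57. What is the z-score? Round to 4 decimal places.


z = (X - mu) / sigma
X - mu = 60.18 - 81.9 = -21.72
z = -21.72 / 20.57 = -2172/2057 ≈ -1.055907

-1.0559


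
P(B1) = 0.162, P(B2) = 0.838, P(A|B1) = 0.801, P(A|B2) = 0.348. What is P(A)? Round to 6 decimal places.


P(A) = P(A|B1)*P(B1) + P(A|B2)*P(B2)
P(A|B1)*P(B1) = 0.801 * 0.162 = 0.129762
P(A|B2)*P(B2) = 0.348 * 0.838 = 0.291624
P(A) = 0.129762 + 0.291624 = 0.421386

0.421386


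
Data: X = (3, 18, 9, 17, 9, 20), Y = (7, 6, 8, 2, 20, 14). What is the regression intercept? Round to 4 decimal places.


a = ybar - b*xbar, where b = sum((xi-xbar)(yi-ybar)) / sum((xi-xbar)^2)
n = 6, xbar = 76/6 = 38/3 ≈ 12.666667, ybar = 57/6 = 9.5
Sxy = sum((xi-xbar)(yi-ybar)) = -27
Sxx = sum((xi-xbar)^2) = 664/3 ≈ 221.333333
b = Sxy / Sxx = -81/664 ≈ -0.121988
a = 9.5 - (-0.121988) * 12.666667 = 3667/332 ≈ 11.045181

11.0452


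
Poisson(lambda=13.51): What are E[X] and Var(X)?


E[X] = Var(X) = lambda = 13.51

13.51, 13.51


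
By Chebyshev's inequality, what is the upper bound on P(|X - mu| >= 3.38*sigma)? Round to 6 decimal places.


P <= 1/k^2
k^2 = 3.38^2 = 11.4244
1/k^2 = 1 / 11.4244 ≈ 0.08753195

0.087532


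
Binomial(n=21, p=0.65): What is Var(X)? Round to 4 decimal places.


Var = n*p*(1-p) = 21 * 0.65 * 0.35 = 4.7775

4.7775


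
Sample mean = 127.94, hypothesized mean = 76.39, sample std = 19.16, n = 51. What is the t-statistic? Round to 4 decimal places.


t = (xbar - mu0) / (s/sqrt(n))
xbar - mu0 = 127.94 - 76.39 = 51.55
sqrt(51) ≈ 7.14142843
s/sqrt(n) = 19.16 / 7.14142843 ≈ 2.68293664
t = 51.55 / 2.68293664 ≈ 19.214021

19.2140


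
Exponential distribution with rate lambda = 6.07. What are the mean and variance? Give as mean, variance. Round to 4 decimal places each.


mean = 1/lam, var = 1/lam^2
mean = 1 / 6.07 = 100/607 ≈ 0.164745
lam^2 = 6.07^2 = 36.8449
var = 1 / 36.8449 ≈ 0.027141

0.1647, 0.0271


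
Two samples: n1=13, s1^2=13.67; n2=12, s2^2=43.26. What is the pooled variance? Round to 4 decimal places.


sp^2 = ((n1-1)*s1^2 + (n2-1)*s2^2)/(n1+n2-2)
(n1-1)*s1^2 = 12 * 13.67 = 164.04
(n2-1)*s2^2 = 11 * 43.26 = 475.86
numerator = 164.04 + 475.86 = 639.9
n1+n2-2 = 23
sp^2 = 639.9 / 23 = 6399/230 ≈ 27.821739

27.8217


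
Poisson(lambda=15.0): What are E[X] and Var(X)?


E[X] = Var(X) = lambda = 15.0

15.0, 15.0


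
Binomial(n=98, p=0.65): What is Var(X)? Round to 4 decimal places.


Var = n*p*(1-p) = 98 * 0.65 * 0.35 = 22.295

22.2950


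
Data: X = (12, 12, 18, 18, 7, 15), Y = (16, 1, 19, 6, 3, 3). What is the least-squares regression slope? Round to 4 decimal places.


b = sum((xi-xbar)(yi-ybar)) / sum((xi-xbar)^2)
n = 6, xbar = 82/6 = 41/3 ≈ 13.666667, ybar = 48/6 = 8
Sxy = sum((xi-xbar)(yi-ybar)) = 64
Sxx = sum((xi-xbar)^2) = 268/3 ≈ 89.333333
b = Sxy / Sxx = 48/67 ≈ 0.716418

0.7164


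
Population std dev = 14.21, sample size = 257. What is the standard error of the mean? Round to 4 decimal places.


SE = sigma / sqrt(n)
sqrt(257) ≈ 16.031220
SE = 14.21 / 16.031220 ≈ 0.886395

0.8864


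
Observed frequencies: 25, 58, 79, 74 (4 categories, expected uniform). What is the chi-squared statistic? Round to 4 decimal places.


chi2 = sum((O-E)^2/E), E = total/4
total = 236, E = 236/4 = 59
(25 - 59)^2 / 59 = 1156 / 59 = 1156/59 ≈ 19.593220
(58 - 59)^2 / 59 = 1 / 59 = 1/59 ≈ 0.016949
(79 - 59)^2 / 59 = 400 / 59 = 400/59 ≈ 6.779661
(74 - 59)^2 / 59 = 225 / 59 = 225/59 ≈ 3.813559
chi2 = 1782/59 ≈ 30.203390

30.2034


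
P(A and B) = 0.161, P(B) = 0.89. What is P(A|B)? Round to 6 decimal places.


P(A|B) = P(A and B) / P(B) = 0.161 / 0.89 = 161/890 ≈ 0.18089888

0.180899


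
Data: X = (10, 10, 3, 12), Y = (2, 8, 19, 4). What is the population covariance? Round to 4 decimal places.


Cov = (1/n)*sum((xi-xbar)(yi-ybar))
n = 4, xbar = 35/4 = 8.75, ybar = 33/4 = 8.25
sum((xi-xbar)(yi-ybar)) = -83.75
Cov = -83.75 / 4 = -20.9375

-20.9375


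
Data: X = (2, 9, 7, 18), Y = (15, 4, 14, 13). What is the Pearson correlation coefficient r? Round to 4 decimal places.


r = sum((xi-xbar)(yi-ybar)) / sqrt(sum((xi-xbar)^2) * sum((yi-ybar)^2))
n = 4, xbar = 36/4 = 9, ybar = 46/4 = 11.5
Sxy = sum((xi-xbar)(yi-ybar)) = -16
Sxx = sum((xi-xbar)^2) = 134
Syy = sum((yi-ybar)^2) = 77
sqrt(Sxx*Syy) ≈ 101.577557
r = Sxy / sqrt(Sxx*Syy) = -16 / 101.577557 ≈ -0.157515

-0.1575


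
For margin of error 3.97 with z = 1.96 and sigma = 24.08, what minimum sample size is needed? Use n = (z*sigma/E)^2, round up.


z*sigma/E = 1.96 * 24.08 / 3.97 = 117992/9925 ≈ 11.888363
(z*sigma/E)^2 ≈ 141.333168
round up: n = 142

142


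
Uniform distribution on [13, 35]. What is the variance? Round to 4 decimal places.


Var = (b-a)^2 / 12
(b-a)^2 = (35 - 13)^2 = 484
Var = 484/12 ≈ 40.333333

40.3333


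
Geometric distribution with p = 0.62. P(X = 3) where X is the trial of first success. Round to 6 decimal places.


P = (1-p)^(k-1) * p
(1-p)^(k-1) = 0.38^2 = 0.1444
P = 0.1444 * 0.62 = 0.089528

0.089528


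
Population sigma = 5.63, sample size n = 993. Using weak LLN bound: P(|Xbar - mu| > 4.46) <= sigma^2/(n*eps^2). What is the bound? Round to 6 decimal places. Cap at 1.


bound = min(1, sigma^2/(n*eps^2))
sigma^2 = 5.63^2 = 31.6969
n*eps^2 = 993 * 4.46^2 = 993 * 19.8916 = 19752.3588
sigma^2/(n*eps^2) = 31.6969 / 19752.3588 ≈ 0.00160471

0.001605


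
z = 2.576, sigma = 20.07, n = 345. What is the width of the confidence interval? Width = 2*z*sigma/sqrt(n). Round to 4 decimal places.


width = 2*z*sigma/sqrt(n)
2*z*sigma = 2 * 2.576 * 20.07 = 103.40064
sqrt(345) ≈ 18.574176
width = 103.40064 / 18.574176 ≈ 5.566903

5.5669


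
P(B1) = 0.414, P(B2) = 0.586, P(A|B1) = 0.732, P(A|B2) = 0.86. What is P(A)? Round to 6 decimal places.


P(A) = P(A|B1)*P(B1) + P(A|B2)*P(B2)
P(A|B1)*P(B1) = 0.732 * 0.414 = 0.303048
P(A|B2)*P(B2) = 0.86 * 0.586 = 0.50396
P(A) = 0.303048 + 0.50396 = 0.807008

0.807008


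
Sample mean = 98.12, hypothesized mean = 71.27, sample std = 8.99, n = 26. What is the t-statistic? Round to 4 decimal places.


t = (xbar - mu0) / (s/sqrt(n))
xbar - mu0 = 98.12 - 71.27 = 26.85
sqrt(26) ≈ 5.09901951
s/sqrt(n) = 8.99 / 5.09901951 ≈ 1.76308405
t = 26.85 / 1.76308405 ≈ 15.228996

15.2290


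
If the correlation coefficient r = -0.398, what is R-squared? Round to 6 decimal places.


R^2 = r^2 = (-0.398)^2 = 0.158404

0.158404


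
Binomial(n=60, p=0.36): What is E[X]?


E[X] = n*p = 60 * 0.36 = 21.6

21.6


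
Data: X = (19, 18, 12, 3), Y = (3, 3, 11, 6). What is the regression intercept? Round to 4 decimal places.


a = ybar - b*xbar, where b = sum((xi-xbar)(yi-ybar)) / sum((xi-xbar)^2)
n = 4, xbar = 52/4 = 13, ybar = 23/4 = 5.75
Sxy = sum((xi-xbar)(yi-ybar)) = -38
Sxx = sum((xi-xbar)^2) = 162
b = Sxy / Sxx = -19/81 ≈ -0.234568
a = 5.75 - (-0.234568) * 13 = 2851/324 ≈ 8.799383

8.7994


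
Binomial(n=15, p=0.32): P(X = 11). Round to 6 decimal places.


P = C(n,k) * p^k * (1-p)^(n-k)
C(15,11) = 1365
p^k = 0.32^11 ≈ 0.000003602880
(1-p)^(n-k) = 0.68^4 ≈ 0.2138138
P = 1365 * 0.000003602880 * 0.2138138 ≈ 0.001052

0.001052


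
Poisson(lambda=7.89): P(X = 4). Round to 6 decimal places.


P = e^(-lam) * lam^k / k!
e^(-7.89) ≈ 0.0003744696
lam^k = 7.89^4 ≈ 3875.323954
k! = 4! = 24
P = 0.0003744696 * 3875.323954 / 24 ≈ 0.060466

0.060466


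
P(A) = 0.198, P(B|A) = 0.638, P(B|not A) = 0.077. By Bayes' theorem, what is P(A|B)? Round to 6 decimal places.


P(A|B) = P(B|A)*P(A) / P(B), P(B) = P(B|A)*P(A) + P(B|not A)*P(not A)
P(B|A)*P(A) = 0.638 * 0.198 = 0.126324
P(B|not A)*P(not A) = 0.077 * 0.802 = 0.061754
P(B) = 0.126324 + 0.061754 = 0.188078
P(A|B) = 0.126324 / 0.188078 = 5742/8549 ≈ 0.67165750

0.671658


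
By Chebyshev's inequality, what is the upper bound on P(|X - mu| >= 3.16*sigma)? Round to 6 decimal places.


P <= 1/k^2
k^2 = 3.16^2 = 9.9856
1/k^2 = 1 / 9.9856 = 625/6241 ≈ 0.10014421

0.100144


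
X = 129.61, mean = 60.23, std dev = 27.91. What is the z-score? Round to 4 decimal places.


z = (X - mu) / sigma
X - mu = 129.61 - 60.23 = 69.38
z = 69.38 / 27.91 = 6938/2791 ≈ 2.485847

2.4858


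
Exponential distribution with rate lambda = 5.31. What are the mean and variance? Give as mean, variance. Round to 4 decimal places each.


mean = 1/lam, var = 1/lam^2
mean = 1 / 5.31 = 100/531 ≈ 0.188324
lam^2 = 5.31^2 = 28.1961
var = 1 / 28.1961 ≈ 0.035466

0.1883, 0.0355


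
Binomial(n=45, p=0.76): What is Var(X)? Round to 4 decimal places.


Var = n*p*(1-p) = 45 * 0.76 * 0.24 = 8.208

8.2080


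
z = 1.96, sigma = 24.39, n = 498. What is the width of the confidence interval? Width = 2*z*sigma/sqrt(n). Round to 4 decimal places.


width = 2*z*sigma/sqrt(n)
2*z*sigma = 2 * 1.96 * 24.39 = 95.6088
sqrt(498) ≈ 22.315914
width = 95.6088 / 22.315914 ≈ 4.284333

4.2843


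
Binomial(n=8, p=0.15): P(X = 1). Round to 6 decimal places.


P = C(n,k) * p^k * (1-p)^(n-k)
C(8,1) = 8
p^k = 0.15^1 = 0.15
(1-p)^(n-k) = 0.85^7 ≈ 0.3205771
P = 8 * 0.15 * 0.3205771 ≈ 0.384693

0.384693


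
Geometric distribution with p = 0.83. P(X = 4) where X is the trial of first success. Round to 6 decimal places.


P = (1-p)^(k-1) * p
(1-p)^(k-1) = 0.17^3 = 0.004913
P = 0.004913 * 0.83 = 0.00407779

0.004078


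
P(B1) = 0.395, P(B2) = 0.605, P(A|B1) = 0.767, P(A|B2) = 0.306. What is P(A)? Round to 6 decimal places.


P(A) = P(A|B1)*P(B1) + P(A|B2)*P(B2)
P(A|B1)*P(B1) = 0.767 * 0.395 = 0.302965
P(A|B2)*P(B2) = 0.306 * 0.605 = 0.18513
P(A) = 0.302965 + 0.18513 = 0.488095

0.488095


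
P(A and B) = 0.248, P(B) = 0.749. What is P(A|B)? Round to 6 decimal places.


P(A|B) = P(A and B) / P(B) = 0.248 / 0.749 = 248/749 ≈ 0.33110814

0.331108


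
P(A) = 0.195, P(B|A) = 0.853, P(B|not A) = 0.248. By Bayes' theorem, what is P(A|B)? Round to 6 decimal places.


P(A|B) = P(B|A)*P(A) / P(B), P(B) = P(B|A)*P(A) + P(B|not A)*P(not A)
P(B|A)*P(A) = 0.853 * 0.195 = 0.166335
P(B|not A)*P(not A) = 0.248 * 0.805 = 0.19964
P(B) = 0.166335 + 0.19964 = 0.365975
P(A|B) = 0.166335 / 0.365975 ≈ 0.45449826

0.454498


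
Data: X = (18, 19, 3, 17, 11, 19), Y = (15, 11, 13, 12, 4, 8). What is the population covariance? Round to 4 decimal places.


Cov = (1/n)*sum((xi-xbar)(yi-ybar))
n = 6, xbar = 87/6 = 14.5, ybar = 63/6 = 10.5
sum((xi-xbar)(yi-ybar)) = 4.5
Cov = 4.5 / 6 = 0.75

0.7500


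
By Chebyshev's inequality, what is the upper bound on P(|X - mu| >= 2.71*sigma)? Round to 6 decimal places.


P <= 1/k^2
k^2 = 2.71^2 = 7.3441
1/k^2 = 1 / 7.3441 ≈ 0.13616372

0.136164


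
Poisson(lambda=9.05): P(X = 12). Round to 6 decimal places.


P = e^(-lam) * lam^k / k!
e^(-9.05) ≈ 0.0001173910
lam^k = 9.05^12 ≈ 301844280103.299764
k! = 12! = 479001600
P = 0.0001173910 * 301844280103.299764 / 479001600 ≈ 0.073974

0.073974


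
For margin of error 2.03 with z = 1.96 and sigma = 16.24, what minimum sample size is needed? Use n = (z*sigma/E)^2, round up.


z*sigma/E = 1.96 * 16.24 / 2.03 = 15.68
(z*sigma/E)^2 = 245.8624
round up: n = 246

246


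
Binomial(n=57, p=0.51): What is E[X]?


E[X] = n*p = 57 * 0.51 = 29.07

29.07


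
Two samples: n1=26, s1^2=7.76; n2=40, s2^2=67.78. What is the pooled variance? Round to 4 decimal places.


sp^2 = ((n1-1)*s1^2 + (n2-1)*s2^2)/(n1+n2-2)
(n1-1)*s1^2 = 25 * 7.76 = 194
(n2-1)*s2^2 = 39 * 67.78 = 2643.42
numerator = 194 + 2643.42 = 2837.42
n1+n2-2 = 64
sp^2 = 2837.42 / 64 = 141871/3200 ≈ 44.334688

44.3347


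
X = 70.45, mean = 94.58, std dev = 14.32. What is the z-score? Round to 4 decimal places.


z = (X - mu) / sigma
X - mu = 70.45 - 94.58 = -24.13
z = -24.13 / 14.32 = -2413/1432 ≈ -1.685056

-1.6851


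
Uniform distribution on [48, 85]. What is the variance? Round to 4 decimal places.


Var = (b-a)^2 / 12
(b-a)^2 = (85 - 48)^2 = 1369
Var = 1369/12 ≈ 114.083333

114.0833


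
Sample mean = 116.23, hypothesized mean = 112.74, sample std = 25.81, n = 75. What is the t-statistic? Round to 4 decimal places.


t = (xbar - mu0) / (s/sqrt(n))
xbar - mu0 = 116.23 - 112.74 = 3.49
sqrt(75) ≈ 8.66025404
s/sqrt(n) = 25.81 / 8.66025404 ≈ 2.98028209
t = 3.49 / 2.98028209 ≈ 1.171030

1.1710


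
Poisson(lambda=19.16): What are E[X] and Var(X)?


E[X] = Var(X) = lambda = 19.16

19.16, 19.16


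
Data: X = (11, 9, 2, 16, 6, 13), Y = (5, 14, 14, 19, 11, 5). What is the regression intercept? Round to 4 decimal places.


a = ybar - b*xbar, where b = sum((xi-xbar)(yi-ybar)) / sum((xi-xbar)^2)
n = 6, xbar = 57/6 = 9.5, ybar = 68/6 = 34/3 ≈ 11.333333
Sxy = sum((xi-xbar)(yi-ybar)) = -2
Sxx = sum((xi-xbar)^2) = 125.5
b = Sxy / Sxx = -4/251 ≈ -0.015936
a = 11.333333 - (-0.015936) * 9.5 = 8648/753 ≈ 11.484728

11.4847


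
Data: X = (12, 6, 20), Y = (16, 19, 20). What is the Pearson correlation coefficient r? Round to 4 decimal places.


r = sum((xi-xbar)(yi-ybar)) / sqrt(sum((xi-xbar)^2) * sum((yi-ybar)^2))
n = 3, xbar = 38/3 ≈ 12.666667, ybar = 55/3 ≈ 18.333333
Sxy = sum((xi-xbar)(yi-ybar)) = 28/3 ≈ 9.333333
Sxx = sum((xi-xbar)^2) = 296/3 ≈ 98.666667
Syy = sum((yi-ybar)^2) = 26/3 ≈ 8.666667
sqrt(Sxx*Syy) ≈ 29.242283
r = Sxy / sqrt(Sxx*Syy) = 9.333333 / 29.242283 ≈ 0.319173

0.3192


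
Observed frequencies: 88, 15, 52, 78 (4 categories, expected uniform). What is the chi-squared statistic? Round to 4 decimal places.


chi2 = sum((O-E)^2/E), E = total/4
total = 233, E = 233/4 = 58.25
(88 - 58.25)^2 / 58.25 = 885.0625 / 58.25 = 14161/932 ≈ 15.194206
(15 - 58.25)^2 / 58.25 = 1870.5625 / 58.25 = 29929/932 ≈ 32.112661
(52 - 58.25)^2 / 58.25 = 39.0625 / 58.25 = 625/932 ≈ 0.670601
(78 - 58.25)^2 / 58.25 = 390.0625 / 58.25 = 6241/932 ≈ 6.696352
chi2 = 12739/233 ≈ 54.673820

54.6738


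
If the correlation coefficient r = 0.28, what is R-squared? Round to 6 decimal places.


R^2 = r^2 = (0.28)^2 = 0.0784

0.078400


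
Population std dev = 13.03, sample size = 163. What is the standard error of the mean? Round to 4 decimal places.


SE = sigma / sqrt(n)
sqrt(163) ≈ 12.767145
SE = 13.03 / 12.767145 ≈ 1.020588

1.0206


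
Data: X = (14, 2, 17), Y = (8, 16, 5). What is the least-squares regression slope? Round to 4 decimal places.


b = sum((xi-xbar)(yi-ybar)) / sum((xi-xbar)^2)
n = 3, xbar = 33/3 = 11, ybar = 29/3 ≈ 9.666667
Sxy = sum((xi-xbar)(yi-ybar)) = -90
Sxx = sum((xi-xbar)^2) = 126
b = Sxy / Sxx = -5/7 ≈ -0.714286

-0.7143


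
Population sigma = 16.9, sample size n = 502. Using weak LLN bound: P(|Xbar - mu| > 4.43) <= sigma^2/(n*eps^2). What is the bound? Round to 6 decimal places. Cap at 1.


bound = min(1, sigma^2/(n*eps^2))
sigma^2 = 16.9^2 = 285.61
n*eps^2 = 502 * 4.43^2 = 502 * 19.6249 = 9851.6998
sigma^2/(n*eps^2) = 285.61 / 9851.6998 ≈ 0.02899094

0.028991


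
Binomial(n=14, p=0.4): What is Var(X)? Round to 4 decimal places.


Var = n*p*(1-p) = 14 * 0.4 * 0.6 = 3.36

3.3600


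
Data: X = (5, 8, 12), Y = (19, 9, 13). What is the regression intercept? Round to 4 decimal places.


a = ybar - b*xbar, where b = sum((xi-xbar)(yi-ybar)) / sum((xi-xbar)^2)
n = 3, xbar = 25/3 ≈ 8.333333, ybar = 41/3 ≈ 13.666667
Sxy = sum((xi-xbar)(yi-ybar)) = -56/3 ≈ -18.666667
Sxx = sum((xi-xbar)^2) = 74/3 ≈ 24.666667
b = Sxy / Sxx = -28/37 ≈ -0.756757
a = 13.666667 - (-0.756757) * 8.333333 = 739/37 ≈ 19.972973

19.9730


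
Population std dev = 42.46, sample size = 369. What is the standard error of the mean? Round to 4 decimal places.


SE = sigma / sqrt(n)
sqrt(369) ≈ 19.209373
SE = 42.46 / 19.209373 ≈ 2.210379

2.2104


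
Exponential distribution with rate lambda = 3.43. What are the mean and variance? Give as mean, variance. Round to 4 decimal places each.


mean = 1/lam, var = 1/lam^2
mean = 1 / 3.43 = 100/343 ≈ 0.291545
lam^2 = 3.43^2 = 11.7649
var = 1 / 11.7649 ≈ 0.084999

0.2915, 0.0850


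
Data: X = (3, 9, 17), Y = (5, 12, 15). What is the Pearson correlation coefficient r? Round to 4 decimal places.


r = sum((xi-xbar)(yi-ybar)) / sqrt(sum((xi-xbar)^2) * sum((yi-ybar)^2))
n = 3, xbar = 29/3 ≈ 9.666667, ybar = 32/3 ≈ 10.666667
Sxy = sum((xi-xbar)(yi-ybar)) = 206/3 ≈ 68.666667
Sxx = sum((xi-xbar)^2) = 296/3 ≈ 98.666667
Syy = sum((yi-ybar)^2) = 158/3 ≈ 52.666667
sqrt(Sxx*Syy) ≈ 72.086368
r = Sxy / sqrt(Sxx*Syy) = 68.666667 / 72.086368 ≈ 0.952561

0.9526
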